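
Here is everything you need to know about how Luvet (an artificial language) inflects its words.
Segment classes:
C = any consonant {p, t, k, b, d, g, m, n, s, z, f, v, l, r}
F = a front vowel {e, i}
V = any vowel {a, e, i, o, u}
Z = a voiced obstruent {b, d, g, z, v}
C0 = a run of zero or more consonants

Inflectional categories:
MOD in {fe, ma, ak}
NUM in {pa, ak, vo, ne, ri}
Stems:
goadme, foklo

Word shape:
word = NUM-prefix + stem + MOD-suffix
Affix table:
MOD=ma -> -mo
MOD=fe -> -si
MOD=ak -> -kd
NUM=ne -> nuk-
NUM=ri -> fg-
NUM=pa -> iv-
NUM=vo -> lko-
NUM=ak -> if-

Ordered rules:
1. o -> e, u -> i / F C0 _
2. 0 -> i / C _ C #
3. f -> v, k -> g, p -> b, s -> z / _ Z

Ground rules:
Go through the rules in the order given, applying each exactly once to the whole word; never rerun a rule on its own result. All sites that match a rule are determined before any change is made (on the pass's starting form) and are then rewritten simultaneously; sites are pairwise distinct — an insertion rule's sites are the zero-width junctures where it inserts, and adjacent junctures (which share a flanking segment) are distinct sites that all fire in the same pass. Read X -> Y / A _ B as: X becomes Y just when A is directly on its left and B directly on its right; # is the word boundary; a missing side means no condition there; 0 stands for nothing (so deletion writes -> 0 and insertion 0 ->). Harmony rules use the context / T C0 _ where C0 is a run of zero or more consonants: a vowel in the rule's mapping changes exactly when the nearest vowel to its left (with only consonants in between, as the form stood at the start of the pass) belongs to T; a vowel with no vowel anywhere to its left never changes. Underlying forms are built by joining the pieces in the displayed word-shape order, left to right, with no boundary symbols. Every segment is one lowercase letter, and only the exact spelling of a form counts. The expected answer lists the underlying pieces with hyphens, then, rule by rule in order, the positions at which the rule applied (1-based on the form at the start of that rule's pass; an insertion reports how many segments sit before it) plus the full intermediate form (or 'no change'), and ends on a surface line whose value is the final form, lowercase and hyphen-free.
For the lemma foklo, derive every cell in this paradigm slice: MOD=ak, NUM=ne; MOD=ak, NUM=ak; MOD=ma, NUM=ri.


cell MOD=ak, NUM=ne:
underlying: nuk-foklo-kd
1. o -> e, u -> i / F C0 _: no change
2. 0 -> i / C _ C #: inserts after position(s) 9: nukfoklokid
3. f -> v, k -> g, p -> b, s -> z / _ Z: no change
surface: nukfoklokid

cell MOD=ak, NUM=ak:
underlying: if-foklo-kd
1. o -> e, u -> i / F C0 _: fires at position(s) 4: iffeklokd
2. 0 -> i / C _ C #: inserts after position(s) 8: iffeklokid
3. f -> v, k -> g, p -> b, s -> z / _ Z: no change
surface: iffeklokid

cell MOD=ma, NUM=ri:
underlying: fg-foklo-mo
1. o -> e, u -> i / F C0 _: no change
2. 0 -> i / C _ C #: no change
3. f -> v, k -> g, p -> b, s -> z / _ Z: fires at position(s) 1: vgfoklomo
surface: vgfoklomo


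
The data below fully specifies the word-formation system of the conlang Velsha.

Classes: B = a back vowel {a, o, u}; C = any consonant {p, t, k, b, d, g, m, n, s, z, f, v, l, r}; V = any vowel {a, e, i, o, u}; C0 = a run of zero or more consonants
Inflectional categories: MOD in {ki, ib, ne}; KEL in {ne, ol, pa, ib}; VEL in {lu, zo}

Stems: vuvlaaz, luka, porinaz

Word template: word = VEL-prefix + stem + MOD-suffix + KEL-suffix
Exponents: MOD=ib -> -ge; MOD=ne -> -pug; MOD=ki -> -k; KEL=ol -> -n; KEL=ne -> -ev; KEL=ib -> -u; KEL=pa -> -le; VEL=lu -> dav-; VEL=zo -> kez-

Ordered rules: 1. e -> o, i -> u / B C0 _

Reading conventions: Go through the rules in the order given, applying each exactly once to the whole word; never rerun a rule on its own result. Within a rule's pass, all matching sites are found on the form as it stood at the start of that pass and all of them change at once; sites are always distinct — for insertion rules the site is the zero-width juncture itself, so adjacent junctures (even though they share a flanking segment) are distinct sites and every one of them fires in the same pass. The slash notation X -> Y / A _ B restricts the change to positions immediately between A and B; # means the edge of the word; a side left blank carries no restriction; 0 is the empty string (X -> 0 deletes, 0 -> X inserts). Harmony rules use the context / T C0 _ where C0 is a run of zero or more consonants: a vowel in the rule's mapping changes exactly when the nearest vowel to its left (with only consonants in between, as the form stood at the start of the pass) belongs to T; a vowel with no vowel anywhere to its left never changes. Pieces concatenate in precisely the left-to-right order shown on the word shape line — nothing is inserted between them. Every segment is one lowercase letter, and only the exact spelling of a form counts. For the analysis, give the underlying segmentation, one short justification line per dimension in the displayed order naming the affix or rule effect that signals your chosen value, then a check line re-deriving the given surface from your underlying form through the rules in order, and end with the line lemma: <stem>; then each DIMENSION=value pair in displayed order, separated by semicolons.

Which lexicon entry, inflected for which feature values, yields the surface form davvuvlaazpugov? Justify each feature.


underlying: dav-vuvlaaz-pug-ev
MOD=ne - signalled by the affix -pug
KEL=ne - signalled by the affix -ev
VEL=lu - signalled by the affix dav-
check: davvuvlaazpugev -> davvuvlaazpugov
lemma: vuvlaaz; MOD=ne; KEL=ne; VEL=lu


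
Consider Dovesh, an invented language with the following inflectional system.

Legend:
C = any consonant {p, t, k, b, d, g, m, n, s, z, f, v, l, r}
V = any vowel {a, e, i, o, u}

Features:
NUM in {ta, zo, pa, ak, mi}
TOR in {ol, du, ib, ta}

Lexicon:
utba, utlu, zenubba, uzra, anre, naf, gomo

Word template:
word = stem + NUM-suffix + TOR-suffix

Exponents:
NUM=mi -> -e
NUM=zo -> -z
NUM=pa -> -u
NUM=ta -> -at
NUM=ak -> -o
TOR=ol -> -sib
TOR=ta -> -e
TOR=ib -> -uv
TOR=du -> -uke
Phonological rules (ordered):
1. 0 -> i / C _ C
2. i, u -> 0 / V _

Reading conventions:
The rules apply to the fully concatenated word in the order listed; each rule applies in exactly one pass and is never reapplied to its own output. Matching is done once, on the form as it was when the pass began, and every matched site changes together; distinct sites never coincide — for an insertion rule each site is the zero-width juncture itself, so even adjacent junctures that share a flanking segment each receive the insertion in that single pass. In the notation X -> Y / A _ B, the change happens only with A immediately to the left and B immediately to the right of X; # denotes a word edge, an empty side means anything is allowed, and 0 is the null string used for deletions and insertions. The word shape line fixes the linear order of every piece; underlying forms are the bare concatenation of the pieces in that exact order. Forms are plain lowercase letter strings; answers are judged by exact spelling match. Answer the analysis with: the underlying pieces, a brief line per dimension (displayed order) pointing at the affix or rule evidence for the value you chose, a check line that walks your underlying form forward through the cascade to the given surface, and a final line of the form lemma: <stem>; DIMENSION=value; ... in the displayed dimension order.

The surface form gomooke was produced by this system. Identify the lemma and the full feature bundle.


underlying: gomo-o-uke
NUM=ak - signalled by the affix -o
TOR=du - signalled by the affix -uke
check: gomoouke -> gomoouke -> gomooke
lemma: gomo; NUM=ak; TOR=du


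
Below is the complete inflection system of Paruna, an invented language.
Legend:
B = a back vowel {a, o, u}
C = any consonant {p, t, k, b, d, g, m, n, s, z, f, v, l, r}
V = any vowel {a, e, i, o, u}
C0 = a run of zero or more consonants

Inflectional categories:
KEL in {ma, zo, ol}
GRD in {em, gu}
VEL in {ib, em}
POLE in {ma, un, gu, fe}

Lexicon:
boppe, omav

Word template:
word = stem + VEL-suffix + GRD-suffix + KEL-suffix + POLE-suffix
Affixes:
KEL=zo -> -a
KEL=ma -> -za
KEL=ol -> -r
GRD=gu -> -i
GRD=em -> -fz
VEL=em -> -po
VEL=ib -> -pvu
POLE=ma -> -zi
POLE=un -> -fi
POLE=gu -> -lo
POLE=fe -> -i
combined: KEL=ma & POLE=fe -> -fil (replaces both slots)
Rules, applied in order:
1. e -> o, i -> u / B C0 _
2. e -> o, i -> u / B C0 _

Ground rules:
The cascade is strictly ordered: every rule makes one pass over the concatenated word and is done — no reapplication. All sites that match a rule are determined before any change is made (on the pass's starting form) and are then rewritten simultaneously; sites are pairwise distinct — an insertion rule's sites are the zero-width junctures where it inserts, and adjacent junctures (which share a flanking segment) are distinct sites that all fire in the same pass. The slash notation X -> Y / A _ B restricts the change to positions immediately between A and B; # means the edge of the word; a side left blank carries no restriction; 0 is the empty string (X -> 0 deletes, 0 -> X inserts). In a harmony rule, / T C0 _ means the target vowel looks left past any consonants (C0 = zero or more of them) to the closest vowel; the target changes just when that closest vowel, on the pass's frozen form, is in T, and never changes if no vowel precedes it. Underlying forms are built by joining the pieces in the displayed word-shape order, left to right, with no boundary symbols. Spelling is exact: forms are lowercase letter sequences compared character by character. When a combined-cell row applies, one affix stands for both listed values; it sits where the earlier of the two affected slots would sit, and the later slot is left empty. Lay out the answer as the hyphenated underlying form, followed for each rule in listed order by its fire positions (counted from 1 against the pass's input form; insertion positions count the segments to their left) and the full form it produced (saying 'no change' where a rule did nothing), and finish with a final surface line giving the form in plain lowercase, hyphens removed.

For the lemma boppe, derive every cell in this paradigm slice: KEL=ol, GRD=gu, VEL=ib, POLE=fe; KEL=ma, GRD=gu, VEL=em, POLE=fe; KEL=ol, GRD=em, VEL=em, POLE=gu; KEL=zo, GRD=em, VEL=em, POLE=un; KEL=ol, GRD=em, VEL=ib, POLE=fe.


cell KEL=ol, GRD=gu, VEL=ib, POLE=fe:
underlying: boppe-pvu-i-r-i
1. e -> o, i -> u / B C0 _: fires at position(s) 5, 9: boppopvuuri
2. e -> o, i -> u / B C0 _: fires at position(s) 11: boppopvuuru
surface: boppopvuuru

cell KEL=ma, GRD=gu, VEL=em, POLE=fe:
underlying: boppe-po-i-fil
1. e -> o, i -> u / B C0 _: fires at position(s) 5, 8: boppopoufil
2. e -> o, i -> u / B C0 _: fires at position(s) 10: boppopouful
surface: boppopouful

cell KEL=ol, GRD=em, VEL=em, POLE=gu:
underlying: boppe-po-fz-r-lo
1. e -> o, i -> u / B C0 _: fires at position(s) 5: boppopofzrlo
2. e -> o, i -> u / B C0 _: no change
surface: boppopofzrlo

cell KEL=zo, GRD=em, VEL=em, POLE=un:
underlying: boppe-po-fz-a-fi
1. e -> o, i -> u / B C0 _: fires at position(s) 5, 12: boppopofzafu
2. e -> o, i -> u / B C0 _: no change
surface: boppopofzafu

cell KEL=ol, GRD=em, VEL=ib, POLE=fe:
underlying: boppe-pvu-fz-r-i
1. e -> o, i -> u / B C0 _: fires at position(s) 5, 12: boppopvufzru
2. e -> o, i -> u / B C0 _: no change
surface: boppopvufzru


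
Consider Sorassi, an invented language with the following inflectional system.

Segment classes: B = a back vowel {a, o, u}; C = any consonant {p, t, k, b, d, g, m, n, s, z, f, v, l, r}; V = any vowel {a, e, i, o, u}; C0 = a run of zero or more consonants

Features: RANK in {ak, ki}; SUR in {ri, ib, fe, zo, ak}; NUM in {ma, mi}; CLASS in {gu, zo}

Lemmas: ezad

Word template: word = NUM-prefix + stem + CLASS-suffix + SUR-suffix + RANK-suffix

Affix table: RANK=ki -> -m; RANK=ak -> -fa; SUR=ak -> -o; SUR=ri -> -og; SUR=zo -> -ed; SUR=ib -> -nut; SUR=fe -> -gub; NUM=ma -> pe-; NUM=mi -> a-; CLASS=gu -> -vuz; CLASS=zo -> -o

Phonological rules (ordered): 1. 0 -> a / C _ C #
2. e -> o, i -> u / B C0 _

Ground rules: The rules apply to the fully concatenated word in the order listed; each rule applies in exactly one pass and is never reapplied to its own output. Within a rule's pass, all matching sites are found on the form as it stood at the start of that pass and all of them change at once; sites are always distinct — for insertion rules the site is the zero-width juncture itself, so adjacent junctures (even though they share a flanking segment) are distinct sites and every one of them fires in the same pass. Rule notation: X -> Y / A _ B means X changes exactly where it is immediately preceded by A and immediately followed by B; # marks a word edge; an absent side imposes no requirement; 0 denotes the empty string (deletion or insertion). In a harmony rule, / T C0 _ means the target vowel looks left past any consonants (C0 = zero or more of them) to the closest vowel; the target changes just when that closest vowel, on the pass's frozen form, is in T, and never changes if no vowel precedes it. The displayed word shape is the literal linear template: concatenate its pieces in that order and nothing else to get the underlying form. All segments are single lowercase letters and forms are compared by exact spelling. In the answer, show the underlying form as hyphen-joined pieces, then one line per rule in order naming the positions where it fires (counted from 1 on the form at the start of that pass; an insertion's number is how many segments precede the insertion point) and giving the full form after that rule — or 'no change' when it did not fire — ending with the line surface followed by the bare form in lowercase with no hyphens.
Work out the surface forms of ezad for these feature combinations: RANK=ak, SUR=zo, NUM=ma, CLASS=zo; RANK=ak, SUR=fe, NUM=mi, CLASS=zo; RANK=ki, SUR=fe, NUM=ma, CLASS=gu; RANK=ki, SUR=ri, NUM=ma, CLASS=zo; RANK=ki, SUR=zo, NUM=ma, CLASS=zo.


cell RANK=ak, SUR=zo, NUM=ma, CLASS=zo:
underlying: pe-ezad-o-ed-fa
1. 0 -> a / C _ C #: no change
2. e -> o, i -> u / B C0 _: fires at position(s) 8: peezadoodfa
surface: peezadoodfa

cell RANK=ak, SUR=fe, NUM=mi, CLASS=zo:
underlying: a-ezad-o-gub-fa
1. 0 -> a / C _ C #: no change
2. e -> o, i -> u / B C0 _: fires at position(s) 2: aozadogubfa
surface: aozadogubfa

cell RANK=ki, SUR=fe, NUM=ma, CLASS=gu:
underlying: pe-ezad-vuz-gub-m
1. 0 -> a / C _ C #: inserts after position(s) 12: peezadvuzgubam
2. e -> o, i -> u / B C0 _: no change
surface: peezadvuzgubam

cell RANK=ki, SUR=ri, NUM=ma, CLASS=zo:
underlying: pe-ezad-o-og-m
1. 0 -> a / C _ C #: inserts after position(s) 9: peezadoogam
2. e -> o, i -> u / B C0 _: no change
surface: peezadoogam

cell RANK=ki, SUR=zo, NUM=ma, CLASS=zo:
underlying: pe-ezad-o-ed-m
1. 0 -> a / C _ C #: inserts after position(s) 9: peezadoedam
2. e -> o, i -> u / B C0 _: fires at position(s) 8: peezadoodam
surface: peezadoodam


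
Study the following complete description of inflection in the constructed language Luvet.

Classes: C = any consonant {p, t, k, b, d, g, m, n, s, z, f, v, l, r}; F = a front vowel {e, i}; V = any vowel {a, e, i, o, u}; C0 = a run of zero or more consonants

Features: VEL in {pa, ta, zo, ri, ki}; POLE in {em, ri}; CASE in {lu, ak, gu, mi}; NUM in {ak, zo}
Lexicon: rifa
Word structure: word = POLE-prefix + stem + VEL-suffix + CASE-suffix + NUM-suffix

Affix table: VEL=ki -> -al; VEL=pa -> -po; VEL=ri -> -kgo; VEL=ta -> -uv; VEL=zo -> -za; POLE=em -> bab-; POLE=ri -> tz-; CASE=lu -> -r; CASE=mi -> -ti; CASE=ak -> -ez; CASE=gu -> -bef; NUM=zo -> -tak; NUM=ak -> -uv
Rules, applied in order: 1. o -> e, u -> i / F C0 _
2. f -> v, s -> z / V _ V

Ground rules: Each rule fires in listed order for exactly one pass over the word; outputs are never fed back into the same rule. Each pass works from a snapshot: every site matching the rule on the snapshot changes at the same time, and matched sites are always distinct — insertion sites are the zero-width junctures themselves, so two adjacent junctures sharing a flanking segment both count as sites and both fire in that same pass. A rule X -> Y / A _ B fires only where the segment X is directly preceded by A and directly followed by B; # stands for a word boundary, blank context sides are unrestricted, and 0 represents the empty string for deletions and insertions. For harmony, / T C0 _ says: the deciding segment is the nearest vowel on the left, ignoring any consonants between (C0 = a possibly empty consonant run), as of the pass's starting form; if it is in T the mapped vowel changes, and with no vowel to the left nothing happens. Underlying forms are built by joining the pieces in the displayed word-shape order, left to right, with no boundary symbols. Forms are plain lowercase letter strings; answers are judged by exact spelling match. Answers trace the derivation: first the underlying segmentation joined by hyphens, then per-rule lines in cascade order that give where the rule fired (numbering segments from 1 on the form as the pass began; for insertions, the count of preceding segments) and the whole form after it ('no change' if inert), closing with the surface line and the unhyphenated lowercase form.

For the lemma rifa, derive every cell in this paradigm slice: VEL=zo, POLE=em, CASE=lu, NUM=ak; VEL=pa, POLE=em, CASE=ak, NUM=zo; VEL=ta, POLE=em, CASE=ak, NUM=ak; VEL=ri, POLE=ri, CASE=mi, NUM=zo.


cell VEL=zo, POLE=em, CASE=lu, NUM=ak:
underlying: bab-rifa-za-r-uv
1. o -> e, u -> i / F C0 _: no change
2. f -> v, s -> z / V _ V: fires at position(s) 6: babrivazaruv
surface: babrivazaruv

cell VEL=pa, POLE=em, CASE=ak, NUM=zo:
underlying: bab-rifa-po-ez-tak
1. o -> e, u -> i / F C0 _: no change
2. f -> v, s -> z / V _ V: fires at position(s) 6: babrivapoeztak
surface: babrivapoeztak

cell VEL=ta, POLE=em, CASE=ak, NUM=ak:
underlying: bab-rifa-uv-ez-uv
1. o -> e, u -> i / F C0 _: fires at position(s) 12: babrifauveziv
2. f -> v, s -> z / V _ V: fires at position(s) 6: babrivauveziv
surface: babrivauveziv

cell VEL=ri, POLE=ri, CASE=mi, NUM=zo:
underlying: tz-rifa-kgo-ti-tak
1. o -> e, u -> i / F C0 _: no change
2. f -> v, s -> z / V _ V: fires at position(s) 5: tzrivakgotitak
surface: tzrivakgotitak


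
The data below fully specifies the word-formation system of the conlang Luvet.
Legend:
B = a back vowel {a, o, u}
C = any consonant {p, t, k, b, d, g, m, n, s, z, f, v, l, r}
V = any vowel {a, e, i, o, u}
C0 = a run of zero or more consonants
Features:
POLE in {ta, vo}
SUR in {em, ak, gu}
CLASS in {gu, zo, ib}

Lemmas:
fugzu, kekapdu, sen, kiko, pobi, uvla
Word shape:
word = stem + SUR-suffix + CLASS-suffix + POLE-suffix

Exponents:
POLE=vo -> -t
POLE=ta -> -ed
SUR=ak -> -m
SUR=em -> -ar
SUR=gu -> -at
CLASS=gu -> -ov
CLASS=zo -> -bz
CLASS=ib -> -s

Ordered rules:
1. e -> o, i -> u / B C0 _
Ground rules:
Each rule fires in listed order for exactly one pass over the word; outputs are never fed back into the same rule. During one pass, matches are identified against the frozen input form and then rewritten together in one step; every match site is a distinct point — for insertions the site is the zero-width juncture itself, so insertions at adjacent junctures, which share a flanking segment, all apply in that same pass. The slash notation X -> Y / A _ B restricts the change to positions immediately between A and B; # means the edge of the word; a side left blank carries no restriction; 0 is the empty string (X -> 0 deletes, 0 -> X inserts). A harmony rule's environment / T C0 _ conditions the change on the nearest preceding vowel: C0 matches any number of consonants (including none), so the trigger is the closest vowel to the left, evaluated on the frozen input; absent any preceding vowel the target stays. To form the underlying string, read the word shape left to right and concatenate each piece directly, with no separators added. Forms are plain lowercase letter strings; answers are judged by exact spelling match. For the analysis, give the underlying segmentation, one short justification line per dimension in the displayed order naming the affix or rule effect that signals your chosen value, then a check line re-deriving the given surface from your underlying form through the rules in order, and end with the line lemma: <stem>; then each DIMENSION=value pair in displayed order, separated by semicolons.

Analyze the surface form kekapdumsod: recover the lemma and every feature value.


underlying: kekapdu-m-s-ed
POLE=ta - signalled by the affix -ed
SUR=ak - signalled by the affix -m
CLASS=ib - signalled by the affix -s
check: kekapdumsed -> kekapdumsod
lemma: kekapdu; POLE=ta; SUR=ak; CLASS=ib


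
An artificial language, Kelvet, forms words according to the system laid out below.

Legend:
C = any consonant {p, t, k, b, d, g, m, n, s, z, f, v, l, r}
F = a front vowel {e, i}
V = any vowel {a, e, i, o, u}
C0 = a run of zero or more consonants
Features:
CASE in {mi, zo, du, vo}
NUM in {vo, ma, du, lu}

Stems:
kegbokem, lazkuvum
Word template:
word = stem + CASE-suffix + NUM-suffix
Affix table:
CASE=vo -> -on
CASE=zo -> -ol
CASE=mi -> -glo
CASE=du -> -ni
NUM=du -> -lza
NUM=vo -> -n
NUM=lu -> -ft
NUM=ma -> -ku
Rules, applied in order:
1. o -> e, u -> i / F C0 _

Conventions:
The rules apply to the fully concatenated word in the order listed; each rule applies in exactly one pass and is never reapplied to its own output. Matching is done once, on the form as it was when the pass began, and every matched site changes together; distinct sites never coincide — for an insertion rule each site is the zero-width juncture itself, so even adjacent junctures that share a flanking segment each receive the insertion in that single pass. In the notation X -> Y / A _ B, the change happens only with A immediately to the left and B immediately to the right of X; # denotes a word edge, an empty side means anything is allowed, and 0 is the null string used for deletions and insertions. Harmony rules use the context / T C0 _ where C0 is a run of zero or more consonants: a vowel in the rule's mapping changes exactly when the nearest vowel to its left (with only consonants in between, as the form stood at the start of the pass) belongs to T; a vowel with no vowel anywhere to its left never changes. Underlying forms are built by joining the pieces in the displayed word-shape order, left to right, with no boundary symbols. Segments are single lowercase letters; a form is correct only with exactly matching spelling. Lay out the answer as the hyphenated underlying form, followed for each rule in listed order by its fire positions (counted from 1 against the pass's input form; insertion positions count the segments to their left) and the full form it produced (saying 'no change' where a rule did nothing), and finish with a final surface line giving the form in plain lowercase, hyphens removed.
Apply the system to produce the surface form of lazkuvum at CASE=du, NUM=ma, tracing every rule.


underlying: lazkuvum-ni-ku
1. o -> e, u -> i / F C0 _: fires at position(s) 12: lazkuvumniki
surface: lazkuvumniki


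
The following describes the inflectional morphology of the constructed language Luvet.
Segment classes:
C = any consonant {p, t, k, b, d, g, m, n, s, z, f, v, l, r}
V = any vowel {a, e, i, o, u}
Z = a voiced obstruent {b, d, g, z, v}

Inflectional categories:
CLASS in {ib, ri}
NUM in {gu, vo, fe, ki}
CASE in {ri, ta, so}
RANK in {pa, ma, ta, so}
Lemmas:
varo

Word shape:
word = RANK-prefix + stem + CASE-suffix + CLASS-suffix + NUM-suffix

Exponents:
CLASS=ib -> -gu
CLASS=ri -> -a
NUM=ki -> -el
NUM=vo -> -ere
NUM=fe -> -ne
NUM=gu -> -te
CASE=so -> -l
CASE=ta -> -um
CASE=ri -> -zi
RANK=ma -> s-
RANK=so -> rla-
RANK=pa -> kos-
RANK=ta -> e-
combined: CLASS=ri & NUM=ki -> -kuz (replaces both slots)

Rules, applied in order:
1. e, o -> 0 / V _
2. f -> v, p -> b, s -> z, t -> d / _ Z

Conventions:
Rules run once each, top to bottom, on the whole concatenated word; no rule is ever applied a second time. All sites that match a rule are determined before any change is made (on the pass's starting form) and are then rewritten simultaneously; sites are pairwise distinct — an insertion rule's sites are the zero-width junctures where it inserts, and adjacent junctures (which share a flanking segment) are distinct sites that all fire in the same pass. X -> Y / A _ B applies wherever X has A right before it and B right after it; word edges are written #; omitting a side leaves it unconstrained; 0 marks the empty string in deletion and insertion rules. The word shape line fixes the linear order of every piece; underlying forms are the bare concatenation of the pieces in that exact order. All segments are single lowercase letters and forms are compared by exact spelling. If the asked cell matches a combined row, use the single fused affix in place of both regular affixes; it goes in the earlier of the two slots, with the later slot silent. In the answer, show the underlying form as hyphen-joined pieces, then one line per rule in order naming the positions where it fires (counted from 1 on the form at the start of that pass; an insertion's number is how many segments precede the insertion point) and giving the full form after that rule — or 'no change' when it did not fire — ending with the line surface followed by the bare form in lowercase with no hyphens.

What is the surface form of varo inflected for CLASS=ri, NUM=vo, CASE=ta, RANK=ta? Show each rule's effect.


underlying: e-varo-um-a-ere
1. e, o -> 0 / V _: fires at position(s) 9: evaroumare
2. f -> v, p -> b, s -> z, t -> d / _ Z: no change
surface: evaroumare


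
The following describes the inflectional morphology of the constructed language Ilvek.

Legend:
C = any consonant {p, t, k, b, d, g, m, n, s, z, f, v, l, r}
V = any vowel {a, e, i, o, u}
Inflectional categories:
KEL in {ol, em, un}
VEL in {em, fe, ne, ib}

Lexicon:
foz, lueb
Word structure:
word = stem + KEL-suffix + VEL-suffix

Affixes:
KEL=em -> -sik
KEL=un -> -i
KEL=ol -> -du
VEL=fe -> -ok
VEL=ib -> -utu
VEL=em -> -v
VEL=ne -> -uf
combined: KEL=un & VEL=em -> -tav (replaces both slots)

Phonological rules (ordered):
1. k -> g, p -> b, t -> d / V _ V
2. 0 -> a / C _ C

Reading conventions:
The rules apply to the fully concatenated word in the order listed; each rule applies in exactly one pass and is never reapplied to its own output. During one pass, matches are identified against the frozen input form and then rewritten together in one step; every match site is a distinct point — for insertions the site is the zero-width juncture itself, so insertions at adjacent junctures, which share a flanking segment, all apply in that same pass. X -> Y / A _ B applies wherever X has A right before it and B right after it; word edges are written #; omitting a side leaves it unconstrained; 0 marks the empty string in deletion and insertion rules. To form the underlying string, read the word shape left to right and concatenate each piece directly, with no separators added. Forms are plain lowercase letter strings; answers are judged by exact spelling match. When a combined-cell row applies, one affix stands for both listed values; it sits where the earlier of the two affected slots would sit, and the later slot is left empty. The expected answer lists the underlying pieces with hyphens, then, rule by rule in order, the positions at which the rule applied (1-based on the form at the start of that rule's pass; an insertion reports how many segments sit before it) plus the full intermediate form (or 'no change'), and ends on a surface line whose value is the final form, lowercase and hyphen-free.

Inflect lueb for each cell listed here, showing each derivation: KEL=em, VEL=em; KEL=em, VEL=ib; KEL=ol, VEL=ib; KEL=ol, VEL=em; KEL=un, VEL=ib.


cell KEL=em, VEL=em:
underlying: lueb-sik-v
1. k -> g, p -> b, t -> d / V _ V: no change
2. 0 -> a / C _ C: inserts after position(s) 4, 7: luebasikav
surface: luebasikav

cell KEL=em, VEL=ib:
underlying: lueb-sik-utu
1. k -> g, p -> b, t -> d / V _ V: fires at position(s) 7, 9: luebsigudu
2. 0 -> a / C _ C: inserts after position(s) 4: luebasigudu
surface: luebasigudu

cell KEL=ol, VEL=ib:
underlying: lueb-du-utu
1. k -> g, p -> b, t -> d / V _ V: fires at position(s) 8: luebduudu
2. 0 -> a / C _ C: inserts after position(s) 4: luebaduudu
surface: luebaduudu

cell KEL=ol, VEL=em:
underlying: lueb-du-v
1. k -> g, p -> b, t -> d / V _ V: no change
2. 0 -> a / C _ C: inserts after position(s) 4: luebaduv
surface: luebaduv

cell KEL=un, VEL=ib:
underlying: lueb-i-utu
1. k -> g, p -> b, t -> d / V _ V: fires at position(s) 7: luebiudu
2. 0 -> a / C _ C: no change
surface: luebiudu


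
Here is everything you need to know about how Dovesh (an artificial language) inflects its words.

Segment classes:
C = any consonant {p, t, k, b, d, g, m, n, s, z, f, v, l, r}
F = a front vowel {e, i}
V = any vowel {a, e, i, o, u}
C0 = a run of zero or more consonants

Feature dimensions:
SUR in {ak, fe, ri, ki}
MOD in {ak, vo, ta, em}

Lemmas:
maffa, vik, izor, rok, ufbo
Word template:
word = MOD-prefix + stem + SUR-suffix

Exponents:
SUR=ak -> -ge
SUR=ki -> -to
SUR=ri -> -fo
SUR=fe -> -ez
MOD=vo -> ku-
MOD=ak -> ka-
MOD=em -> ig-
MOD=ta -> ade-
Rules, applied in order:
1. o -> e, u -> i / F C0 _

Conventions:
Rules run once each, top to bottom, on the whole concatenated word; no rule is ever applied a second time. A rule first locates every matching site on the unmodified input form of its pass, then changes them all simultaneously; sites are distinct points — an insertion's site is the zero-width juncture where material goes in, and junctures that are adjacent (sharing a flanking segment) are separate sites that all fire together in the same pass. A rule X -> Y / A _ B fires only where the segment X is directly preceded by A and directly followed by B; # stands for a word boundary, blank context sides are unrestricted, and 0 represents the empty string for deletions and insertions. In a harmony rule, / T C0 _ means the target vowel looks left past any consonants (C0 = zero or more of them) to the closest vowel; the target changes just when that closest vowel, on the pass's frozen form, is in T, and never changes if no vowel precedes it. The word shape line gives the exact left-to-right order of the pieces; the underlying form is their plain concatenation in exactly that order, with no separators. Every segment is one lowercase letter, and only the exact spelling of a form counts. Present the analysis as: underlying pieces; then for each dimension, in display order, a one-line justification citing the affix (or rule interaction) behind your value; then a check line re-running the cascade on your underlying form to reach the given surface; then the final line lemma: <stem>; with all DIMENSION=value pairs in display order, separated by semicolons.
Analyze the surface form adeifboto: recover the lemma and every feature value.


underlying: ade-ufbo-to
SUR=ki - signalled by the affix -to
MOD=ta - signalled by the affix ade-
check: adeufboto -> adeifboto
lemma: ufbo; SUR=ki; MOD=ta


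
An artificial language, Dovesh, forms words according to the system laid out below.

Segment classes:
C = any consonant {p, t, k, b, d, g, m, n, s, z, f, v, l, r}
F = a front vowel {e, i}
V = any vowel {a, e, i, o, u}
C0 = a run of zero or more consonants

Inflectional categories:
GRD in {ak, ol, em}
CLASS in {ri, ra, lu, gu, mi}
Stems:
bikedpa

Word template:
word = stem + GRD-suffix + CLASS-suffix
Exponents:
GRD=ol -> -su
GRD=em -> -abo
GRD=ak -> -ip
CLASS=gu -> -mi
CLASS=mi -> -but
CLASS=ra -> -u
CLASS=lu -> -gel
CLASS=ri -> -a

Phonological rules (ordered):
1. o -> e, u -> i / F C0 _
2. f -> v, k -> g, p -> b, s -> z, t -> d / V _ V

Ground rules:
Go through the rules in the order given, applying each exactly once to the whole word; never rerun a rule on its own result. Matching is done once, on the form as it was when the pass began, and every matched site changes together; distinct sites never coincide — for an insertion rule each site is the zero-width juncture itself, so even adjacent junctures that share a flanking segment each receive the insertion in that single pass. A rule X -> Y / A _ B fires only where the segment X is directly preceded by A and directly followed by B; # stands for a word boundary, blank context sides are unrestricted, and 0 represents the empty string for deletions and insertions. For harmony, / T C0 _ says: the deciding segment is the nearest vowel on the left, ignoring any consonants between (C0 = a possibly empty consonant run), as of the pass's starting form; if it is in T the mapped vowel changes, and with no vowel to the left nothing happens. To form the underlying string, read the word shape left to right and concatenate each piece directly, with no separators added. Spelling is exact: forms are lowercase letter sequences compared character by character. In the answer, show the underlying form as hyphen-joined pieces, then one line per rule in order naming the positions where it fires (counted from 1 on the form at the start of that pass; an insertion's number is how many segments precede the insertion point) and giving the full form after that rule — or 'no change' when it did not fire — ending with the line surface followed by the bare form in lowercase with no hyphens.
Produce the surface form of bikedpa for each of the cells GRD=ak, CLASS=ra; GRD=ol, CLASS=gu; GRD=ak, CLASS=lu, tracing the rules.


cell GRD=ak, CLASS=ra:
underlying: bikedpa-ip-u
1. o -> e, u -> i / F C0 _: fires at position(s) 10: bikedpaipi
2. f -> v, k -> g, p -> b, s -> z, t -> d / V _ V: fires at position(s) 3, 9: bigedpaibi
surface: bigedpaibi

cell GRD=ol, CLASS=gu:
underlying: bikedpa-su-mi
1. o -> e, u -> i / F C0 _: no change
2. f -> v, k -> g, p -> b, s -> z, t -> d / V _ V: fires at position(s) 3, 8: bigedpazumi
surface: bigedpazumi

cell GRD=ak, CLASS=lu:
underlying: bikedpa-ip-gel
1. o -> e, u -> i / F C0 _: no change
2. f -> v, k -> g, p -> b, s -> z, t -> d / V _ V: fires at position(s) 3: bigedpaipgel
surface: bigedpaipgel


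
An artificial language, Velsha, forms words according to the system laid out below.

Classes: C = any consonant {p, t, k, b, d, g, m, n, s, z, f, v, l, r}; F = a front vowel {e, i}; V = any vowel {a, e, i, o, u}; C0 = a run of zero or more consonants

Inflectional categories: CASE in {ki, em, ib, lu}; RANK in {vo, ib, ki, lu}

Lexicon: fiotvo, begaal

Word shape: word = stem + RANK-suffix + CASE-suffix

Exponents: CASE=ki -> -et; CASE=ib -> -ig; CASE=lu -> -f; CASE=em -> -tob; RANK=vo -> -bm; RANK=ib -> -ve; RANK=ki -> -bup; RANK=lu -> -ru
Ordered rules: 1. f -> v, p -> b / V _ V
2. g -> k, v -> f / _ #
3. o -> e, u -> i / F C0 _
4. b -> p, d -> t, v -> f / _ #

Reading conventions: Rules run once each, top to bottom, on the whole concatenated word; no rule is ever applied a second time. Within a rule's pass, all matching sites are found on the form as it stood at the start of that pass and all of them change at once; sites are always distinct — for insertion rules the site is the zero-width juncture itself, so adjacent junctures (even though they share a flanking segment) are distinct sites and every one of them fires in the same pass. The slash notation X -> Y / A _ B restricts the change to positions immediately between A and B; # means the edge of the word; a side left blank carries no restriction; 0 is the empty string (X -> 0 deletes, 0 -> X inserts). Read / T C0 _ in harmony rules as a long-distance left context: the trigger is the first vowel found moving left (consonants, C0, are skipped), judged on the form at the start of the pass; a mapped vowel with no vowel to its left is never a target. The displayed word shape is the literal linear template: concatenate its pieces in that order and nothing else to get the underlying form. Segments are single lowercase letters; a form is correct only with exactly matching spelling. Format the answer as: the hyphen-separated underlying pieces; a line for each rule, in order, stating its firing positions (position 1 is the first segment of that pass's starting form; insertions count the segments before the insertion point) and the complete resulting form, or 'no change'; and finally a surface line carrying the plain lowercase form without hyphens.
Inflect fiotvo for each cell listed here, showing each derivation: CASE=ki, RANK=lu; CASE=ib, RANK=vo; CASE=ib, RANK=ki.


cell CASE=ki, RANK=lu:
underlying: fiotvo-ru-et
1. f -> v, p -> b / V _ V: no change
2. g -> k, v -> f / _ #: no change
3. o -> e, u -> i / F C0 _: fires at position(s) 3: fietvoruet
4. b -> p, d -> t, v -> f / _ #: no change
surface: fietvoruet

cell CASE=ib, RANK=vo:
underlying: fiotvo-bm-ig
1. f -> v, p -> b / V _ V: no change
2. g -> k, v -> f / _ #: fires at position(s) 10: fiotvobmik
3. o -> e, u -> i / F C0 _: fires at position(s) 3: fietvobmik
4. b -> p, d -> t, v -> f / _ #: no change
surface: fietvobmik

cell CASE=ib, RANK=ki:
underlying: fiotvo-bup-ig
1. f -> v, p -> b / V _ V: fires at position(s) 9: fiotvobubig
2. g -> k, v -> f / _ #: fires at position(s) 11: fiotvobubik
3. o -> e, u -> i / F C0 _: fires at position(s) 3: fietvobubik
4. b -> p, d -> t, v -> f / _ #: no change
surface: fietvobubik


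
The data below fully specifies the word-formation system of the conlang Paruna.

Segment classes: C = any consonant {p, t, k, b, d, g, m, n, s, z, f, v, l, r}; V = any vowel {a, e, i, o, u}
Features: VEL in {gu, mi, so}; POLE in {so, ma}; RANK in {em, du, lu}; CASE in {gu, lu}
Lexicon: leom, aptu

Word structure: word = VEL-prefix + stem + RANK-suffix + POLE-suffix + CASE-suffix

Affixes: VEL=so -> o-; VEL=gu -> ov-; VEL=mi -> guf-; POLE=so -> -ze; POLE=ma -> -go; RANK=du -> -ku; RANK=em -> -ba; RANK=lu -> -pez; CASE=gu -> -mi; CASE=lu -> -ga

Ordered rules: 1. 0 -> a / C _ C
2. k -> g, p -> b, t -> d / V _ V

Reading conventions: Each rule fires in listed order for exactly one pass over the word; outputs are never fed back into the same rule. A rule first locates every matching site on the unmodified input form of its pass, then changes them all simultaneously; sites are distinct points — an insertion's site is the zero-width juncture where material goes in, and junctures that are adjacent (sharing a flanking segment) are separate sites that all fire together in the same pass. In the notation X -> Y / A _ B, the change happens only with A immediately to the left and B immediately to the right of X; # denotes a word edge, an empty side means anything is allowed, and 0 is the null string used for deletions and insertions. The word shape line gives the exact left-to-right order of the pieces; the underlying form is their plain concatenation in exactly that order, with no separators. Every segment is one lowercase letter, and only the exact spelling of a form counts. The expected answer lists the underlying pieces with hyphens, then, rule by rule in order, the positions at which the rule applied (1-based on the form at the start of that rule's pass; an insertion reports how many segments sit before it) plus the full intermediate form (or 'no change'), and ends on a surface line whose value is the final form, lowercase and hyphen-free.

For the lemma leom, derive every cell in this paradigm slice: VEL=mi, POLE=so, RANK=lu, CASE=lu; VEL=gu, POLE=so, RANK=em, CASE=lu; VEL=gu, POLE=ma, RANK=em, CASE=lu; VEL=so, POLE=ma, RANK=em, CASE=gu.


cell VEL=mi, POLE=so, RANK=lu, CASE=lu:
underlying: guf-leom-pez-ze-ga
1. 0 -> a / C _ C: inserts after position(s) 3, 7, 10: gufaleomapezazega
2. k -> g, p -> b, t -> d / V _ V: fires at position(s) 10: gufaleomabezazega
surface: gufaleomabezazega

cell VEL=gu, POLE=so, RANK=em, CASE=lu:
underlying: ov-leom-ba-ze-ga
1. 0 -> a / C _ C: inserts after position(s) 2, 6: ovaleomabazega
2. k -> g, p -> b, t -> d / V _ V: no change
surface: ovaleomabazega

cell VEL=gu, POLE=ma, RANK=em, CASE=lu:
underlying: ov-leom-ba-go-ga
1. 0 -> a / C _ C: inserts after position(s) 2, 6: ovaleomabagoga
2. k -> g, p -> b, t -> d / V _ V: no change
surface: ovaleomabagoga

cell VEL=so, POLE=ma, RANK=em, CASE=gu:
underlying: o-leom-ba-go-mi
1. 0 -> a / C _ C: inserts after position(s) 5: oleomabagomi
2. k -> g, p -> b, t -> d / V _ V: no change
surface: oleomabagomi


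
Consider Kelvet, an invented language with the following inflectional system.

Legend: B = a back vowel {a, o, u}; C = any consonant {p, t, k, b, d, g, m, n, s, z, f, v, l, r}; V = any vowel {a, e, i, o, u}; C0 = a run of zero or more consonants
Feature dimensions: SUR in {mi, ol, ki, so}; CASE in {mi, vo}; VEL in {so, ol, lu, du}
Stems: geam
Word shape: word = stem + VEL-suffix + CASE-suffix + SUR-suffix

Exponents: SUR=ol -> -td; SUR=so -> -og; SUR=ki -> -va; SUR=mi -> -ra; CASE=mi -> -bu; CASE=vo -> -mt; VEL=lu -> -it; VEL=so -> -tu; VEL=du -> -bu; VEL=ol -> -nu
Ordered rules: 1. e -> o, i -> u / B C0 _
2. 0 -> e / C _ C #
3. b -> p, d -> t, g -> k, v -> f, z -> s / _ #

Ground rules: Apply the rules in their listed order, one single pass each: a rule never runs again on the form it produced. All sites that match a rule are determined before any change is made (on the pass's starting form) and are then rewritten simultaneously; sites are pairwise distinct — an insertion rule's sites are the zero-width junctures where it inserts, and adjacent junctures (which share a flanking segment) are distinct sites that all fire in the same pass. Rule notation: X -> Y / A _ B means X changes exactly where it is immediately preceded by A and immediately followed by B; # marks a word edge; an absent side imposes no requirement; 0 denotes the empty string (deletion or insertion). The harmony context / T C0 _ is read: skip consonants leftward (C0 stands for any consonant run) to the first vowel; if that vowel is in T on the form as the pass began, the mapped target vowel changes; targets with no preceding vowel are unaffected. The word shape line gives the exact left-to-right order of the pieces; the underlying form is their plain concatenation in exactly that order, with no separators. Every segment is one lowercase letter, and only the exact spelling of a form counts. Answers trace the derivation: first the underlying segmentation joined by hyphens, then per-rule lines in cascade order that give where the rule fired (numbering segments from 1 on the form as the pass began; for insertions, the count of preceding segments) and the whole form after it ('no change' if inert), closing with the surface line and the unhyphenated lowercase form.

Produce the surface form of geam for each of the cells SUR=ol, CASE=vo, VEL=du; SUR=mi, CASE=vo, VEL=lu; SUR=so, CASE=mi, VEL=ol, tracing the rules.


cell SUR=ol, CASE=vo, VEL=du:
underlying: geam-bu-mt-td
1. e -> o, i -> u / B C0 _: no change
2. 0 -> e / C _ C #: inserts after position(s) 9: geambumtted
3. b -> p, d -> t, g -> k, v -> f, z -> s / _ #: fires at position(s) 11: geambumttet
surface: geambumttet

cell SUR=mi, CASE=vo, VEL=lu:
underlying: geam-it-mt-ra
1. e -> o, i -> u / B C0 _: fires at position(s) 5: geamutmtra
2. 0 -> e / C _ C #: no change
3. b -> p, d -> t, g -> k, v -> f, z -> s / _ #: no change
surface: geamutmtra

cell SUR=so, CASE=mi, VEL=ol:
underlying: geam-nu-bu-og
1. e -> o, i -> u / B C0 _: no change
2. 0 -> e / C _ C #: no change
3. b -> p, d -> t, g -> k, v -> f, z -> s / _ #: fires at position(s) 10: geamnubuok
surface: geamnubuok
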